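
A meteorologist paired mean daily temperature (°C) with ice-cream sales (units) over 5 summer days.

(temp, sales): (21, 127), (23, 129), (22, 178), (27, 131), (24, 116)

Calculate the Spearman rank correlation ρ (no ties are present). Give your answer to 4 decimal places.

0.0000

Rank temp: 1, 3, 2, 5, 4
Rank sales: 2, 3, 5, 4, 1
d = rank(temp) − rank(sales): -1, 0, -3, 1, 3; Σd² = 20
ρ = 1 − 6Σd² / [n(n²−1)] = 1 − 6×20 / (5×24) = 1 − 120/120 ≈ 0.0000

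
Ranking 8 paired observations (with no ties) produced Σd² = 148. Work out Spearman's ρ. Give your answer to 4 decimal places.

ρ = 1 − 6Σd² / [n(n²−1)] = 1 − 6×148 / (8×63)
  = 1 − 888/504 = 1 − 1.76190 ≈ -0.7619

-0.7619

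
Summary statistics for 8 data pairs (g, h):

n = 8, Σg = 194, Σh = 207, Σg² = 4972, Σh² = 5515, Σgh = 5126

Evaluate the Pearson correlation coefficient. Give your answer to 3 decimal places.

0.515

r = (nΣgh − ΣgΣh) / √[(nΣg² − (Σg)²)(nΣh² − (Σh)²)]
Numerator: 8×5126 − 194×207 = 850
Denominator: √[(39776 − 37636)(44120 − 42849)] = √[2140 × 1271] = 1649.2241
r = 850 / 1649.2241 ≈ 0.515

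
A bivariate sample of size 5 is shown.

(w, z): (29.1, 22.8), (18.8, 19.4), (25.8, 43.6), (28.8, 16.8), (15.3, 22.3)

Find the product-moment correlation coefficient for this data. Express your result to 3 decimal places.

0.134

n = 5, Σw = 117.8, Σz = 124.9, Σw² = 2929.42, Σz² = 3576.69, Σwz = 2978.11
nΣwz − ΣwΣz = 14890.55 − 14713.22 = 177.33
nΣw² − (Σw)² = 14647.1 − 13876.84 = 770.26; nΣz² − (Σz)² = 17883.45 − 15600.01 = 2283.44
r = 177.33 / √(770.26 × 2283.44) = 177.33 / 1326.2136 ≈ 0.134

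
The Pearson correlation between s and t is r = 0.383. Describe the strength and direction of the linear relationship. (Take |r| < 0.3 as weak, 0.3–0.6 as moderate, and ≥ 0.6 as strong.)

moderate positive

r = 0.383 > 0 so the relationship is positive.
|r| = 0.383, which falls in the moderate range.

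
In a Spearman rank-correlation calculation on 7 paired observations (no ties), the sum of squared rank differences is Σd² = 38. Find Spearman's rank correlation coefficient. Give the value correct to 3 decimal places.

0.321

ρ = 1 − 6Σd² / [n(n²−1)] = 1 − 6×38 / (7×48)
  = 1 − 228/336 = 1 − 0.6786 ≈ 0.321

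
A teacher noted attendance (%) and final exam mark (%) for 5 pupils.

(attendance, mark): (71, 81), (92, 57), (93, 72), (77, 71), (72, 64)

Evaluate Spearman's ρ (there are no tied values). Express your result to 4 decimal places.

-0.3000

Rank attendance: 1, 4, 5, 3, 2
Rank mark: 5, 1, 4, 3, 2
d = rank(attendance) − rank(mark): -4, 3, 1, 0, 0; Σd² = 26
ρ = 1 − 6Σd² / [n(n²−1)] = 1 − 6×26 / (5×24) = 1 − 156/120 ≈ -0.3000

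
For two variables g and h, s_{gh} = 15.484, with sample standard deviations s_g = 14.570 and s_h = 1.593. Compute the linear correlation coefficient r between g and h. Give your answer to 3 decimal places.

0.667

r = Cov(g,h) / (s_g · s_h) = 15.484 / (14.570 × 1.593)
  = 15.484 / 23.2100 ≈ 0.667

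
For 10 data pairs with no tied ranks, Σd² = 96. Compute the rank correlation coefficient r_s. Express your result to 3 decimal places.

ρ = 1 − 6Σd² / [n(n²−1)] = 1 − 6×96 / (10×99)
  = 1 − 576/990 = 1 − 0.5818 ≈ 0.418

0.418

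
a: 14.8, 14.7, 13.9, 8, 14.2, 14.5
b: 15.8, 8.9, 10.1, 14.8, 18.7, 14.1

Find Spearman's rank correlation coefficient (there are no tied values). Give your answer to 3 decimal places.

-0.029

Rank a: 6, 5, 2, 1, 3, 4
Rank b: 5, 1, 2, 4, 6, 3
d = rank(a) − rank(b): 1, 4, 0, -3, -3, 1; Σd² = 36
ρ = 1 − 6Σd² / [n(n²−1)] = 1 − 6×36 / (6×35) = 1 − 216/210 ≈ -0.029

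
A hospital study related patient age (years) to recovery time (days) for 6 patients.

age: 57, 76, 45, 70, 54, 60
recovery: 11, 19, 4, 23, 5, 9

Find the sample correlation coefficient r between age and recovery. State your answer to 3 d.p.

n = 6, Σx = 362, Σy = 71, Σx² = 22466, Σy² = 1133, Σxy = 4671
nΣxy − ΣxΣy = 28026 − 25702 = 2324
nΣx² − (Σx)² = 134796 − 131044 = 3752; nΣy² − (Σy)² = 6798 − 5041 = 1757
r = 2324 / √(3752 × 1757) = 2324 / 2567.5405 ≈ 0.905

0.905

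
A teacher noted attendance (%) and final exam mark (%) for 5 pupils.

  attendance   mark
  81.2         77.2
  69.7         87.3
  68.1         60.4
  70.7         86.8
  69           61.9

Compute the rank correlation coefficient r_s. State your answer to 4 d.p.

Rank attendance: 5, 3, 1, 4, 2
Rank mark: 3, 5, 1, 4, 2
d = rank(attendance) − rank(mark): 2, -2, 0, 0, 0; Σd² = 8
ρ = 1 − 6Σd² / [n(n²−1)] = 1 − 6×8 / (5×24) = 1 − 48/120 ≈ 0.6000

0.6000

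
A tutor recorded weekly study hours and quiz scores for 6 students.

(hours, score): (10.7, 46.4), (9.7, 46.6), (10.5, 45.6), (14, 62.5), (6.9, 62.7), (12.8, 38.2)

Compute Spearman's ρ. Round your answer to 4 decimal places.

Rank hours: 4, 2, 3, 6, 1, 5
Rank score: 3, 4, 2, 5, 6, 1
d = rank(hours) − rank(score): 1, -2, 1, 1, -5, 4; Σd² = 48
ρ = 1 − 6Σd² / [n(n²−1)] = 1 − 6×48 / (6×35) = 1 − 288/210 ≈ -0.3714

-0.3714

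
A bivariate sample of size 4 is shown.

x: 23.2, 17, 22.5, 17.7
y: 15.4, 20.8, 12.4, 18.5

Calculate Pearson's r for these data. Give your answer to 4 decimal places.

n = 4, Σx = 80.4, Σy = 67.1, Σx² = 1646.78, Σy² = 1165.81, Σxy = 1317.33
nΣxy − ΣxΣy = 5269.32 − 5394.84 = -125.52
nΣx² − (Σx)² = 6587.12 − 6464.16 = 122.96; nΣy² − (Σy)² = 4663.24 − 4502.41 = 160.83
r = -125.52 / √(122.96 × 160.83) = -125.52 / 140.6259 ≈ -0.8926

-0.8926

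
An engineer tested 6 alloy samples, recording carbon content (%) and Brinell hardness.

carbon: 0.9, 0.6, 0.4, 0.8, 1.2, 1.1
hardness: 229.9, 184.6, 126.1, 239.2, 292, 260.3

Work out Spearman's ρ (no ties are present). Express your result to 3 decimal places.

Rank carbon: 4, 2, 1, 3, 6, 5
Rank hardness: 3, 2, 1, 4, 6, 5
d = rank(carbon) − rank(hardness): 1, 0, 0, -1, 0, 0; Σd² = 2
ρ = 1 − 6Σd² / [n(n²−1)] = 1 − 6×2 / (6×35) = 1 − 12/210 ≈ 0.943

0.943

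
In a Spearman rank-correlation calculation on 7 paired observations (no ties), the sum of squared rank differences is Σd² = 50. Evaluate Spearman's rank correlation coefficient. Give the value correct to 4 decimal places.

ρ = 1 − 6Σd² / [n(n²−1)] = 1 − 6×50 / (7×48)
  = 1 − 300/336 = 1 − 0.89286 ≈ 0.1071

0.1071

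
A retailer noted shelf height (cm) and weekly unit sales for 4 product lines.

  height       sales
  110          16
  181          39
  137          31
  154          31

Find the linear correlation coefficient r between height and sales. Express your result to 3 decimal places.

n = 4, Σx = 582, Σy = 117, Σx² = 87346, Σy² = 3699, Σxy = 17840
nΣxy − ΣxΣy = 71360 − 68094 = 3266
nΣx² − (Σx)² = 349384 − 338724 = 10660; nΣy² − (Σy)² = 14796 − 13689 = 1107
r = 3266 / √(10660 × 1107) = 3266 / 3435.2031 ≈ 0.951

0.951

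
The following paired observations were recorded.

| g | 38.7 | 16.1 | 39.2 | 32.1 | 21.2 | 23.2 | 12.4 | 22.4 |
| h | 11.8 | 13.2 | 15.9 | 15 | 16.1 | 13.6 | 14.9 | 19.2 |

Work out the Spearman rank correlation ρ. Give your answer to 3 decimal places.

Rank g: 7, 2, 8, 6, 3, 5, 1, 4
Rank h: 1, 2, 6, 5, 7, 3, 4, 8
d = rank(g) − rank(h): 6, 0, 2, 1, -4, 2, -3, -4; Σd² = 86
ρ = 1 − 6Σd² / [n(n²−1)] = 1 − 6×86 / (8×63) = 1 − 516/504 ≈ -0.024

-0.024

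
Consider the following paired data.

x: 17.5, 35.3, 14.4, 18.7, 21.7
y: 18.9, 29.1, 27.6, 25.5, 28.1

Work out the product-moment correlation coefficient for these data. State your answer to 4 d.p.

n = 5, Σx = 107.6, Σy = 129.2, Σx² = 2580.28, Σy² = 3405.64, Σxy = 2842.04
nΣxy − ΣxΣy = 14210.2 − 13901.92 = 308.28
nΣx² − (Σx)² = 12901.4 − 11577.76 = 1323.64; nΣy² − (Σy)² = 17028.2 − 16692.64 = 335.56
r = 308.28 / √(1323.64 × 335.56) = 308.28 / 666.4538 ≈ 0.4626

0.4626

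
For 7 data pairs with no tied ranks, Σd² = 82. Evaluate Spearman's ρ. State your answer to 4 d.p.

ρ = 1 − 6Σd² / [n(n²−1)] = 1 − 6×82 / (7×48)
  = 1 − 492/336 = 1 − 1.46429 ≈ -0.4643

-0.4643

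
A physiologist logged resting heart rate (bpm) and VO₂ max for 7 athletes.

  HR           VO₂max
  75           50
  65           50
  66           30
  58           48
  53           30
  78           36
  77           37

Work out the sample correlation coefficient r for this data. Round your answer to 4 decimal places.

0.1209

n = 7, Σx = 472, Σy = 281, Σx² = 32392, Σy² = 11769, Σxy = 19011
nΣxy − ΣxΣy = 133077 − 132632 = 445
nΣx² − (Σx)² = 226744 − 222784 = 3960; nΣy² − (Σy)² = 82383 − 78961 = 3422
r = 445 / √(3960 × 3422) = 445 / 3681.1846 ≈ 0.1209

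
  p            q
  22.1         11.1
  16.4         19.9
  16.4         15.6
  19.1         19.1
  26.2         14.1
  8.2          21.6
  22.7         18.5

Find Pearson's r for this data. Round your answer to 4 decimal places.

n = 7, Σp = 131.1, Σq = 119.9, Σp² = 2660.11, Σq² = 2135.01, Σpq = 2158.81
nΣpq − ΣpΣq = 15111.67 − 15718.89 = -607.22
nΣp² − (Σp)² = 18620.77 − 17187.21 = 1433.56; nΣq² − (Σq)² = 14945.07 − 14376.01 = 569.06
r = -607.22 / √(1433.56 × 569.06) = -607.22 / 903.2063 ≈ -0.6723

-0.6723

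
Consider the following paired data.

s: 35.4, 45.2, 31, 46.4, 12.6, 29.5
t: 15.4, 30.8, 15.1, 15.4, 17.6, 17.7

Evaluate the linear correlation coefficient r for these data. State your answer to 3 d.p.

n = 6, Σs = 200.1, Σt = 112, Σs² = 7439.17, Σt² = 2274.02, Σst = 3863.89
nΣst − ΣsΣt = 23183.34 − 22411.2 = 772.14
nΣs² − (Σs)² = 44635.02 − 40040.01 = 4595.01; nΣt² − (Σt)² = 13644.12 − 12544 = 1100.12
r = 772.14 / √(4595.01 × 1100.12) = 772.14 / 2248.3466 ≈ 0.343

0.343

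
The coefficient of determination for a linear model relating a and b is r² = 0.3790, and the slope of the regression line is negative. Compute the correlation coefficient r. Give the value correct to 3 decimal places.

|r| = √0.3790 = 0.616
The association is negative, so r = −0.616.

-0.616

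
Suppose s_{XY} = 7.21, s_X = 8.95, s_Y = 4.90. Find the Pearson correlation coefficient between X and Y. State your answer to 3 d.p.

0.164

r = Cov(X,Y) / (s_X · s_Y) = 7.21 / (8.95 × 4.90)
  = 7.21 / 43.8550 ≈ 0.164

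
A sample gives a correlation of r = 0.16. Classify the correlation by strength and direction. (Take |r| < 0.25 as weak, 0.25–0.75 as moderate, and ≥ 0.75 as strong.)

weak positive

r = 0.16 > 0 so the relationship is positive.
|r| = 0.16, which falls in the weak range.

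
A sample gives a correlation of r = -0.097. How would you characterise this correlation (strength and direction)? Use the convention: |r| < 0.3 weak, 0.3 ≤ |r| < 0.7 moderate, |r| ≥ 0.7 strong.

weak negative

r = -0.097 < 0 so the relationship is negative.
|r| = 0.097, which falls in the weak range.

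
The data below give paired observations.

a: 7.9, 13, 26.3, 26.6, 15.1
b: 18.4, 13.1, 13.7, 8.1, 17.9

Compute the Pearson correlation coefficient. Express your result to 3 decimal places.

-0.747

n = 5, Σa = 88.9, Σb = 71.2, Σa² = 1858.67, Σb² = 1083.88, Σab = 1161.72
nΣab − ΣaΣb = 5808.6 − 6329.68 = -521.08
nΣa² − (Σa)² = 9293.35 − 7903.21 = 1390.14; nΣb² − (Σb)² = 5419.4 − 5069.44 = 349.96
r = -521.08 / √(1390.14 × 349.96) = -521.08 / 697.4908 ≈ -0.747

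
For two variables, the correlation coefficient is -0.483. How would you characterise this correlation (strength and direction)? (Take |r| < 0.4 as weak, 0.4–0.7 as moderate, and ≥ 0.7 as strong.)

moderate negative

r = -0.483 < 0 so the relationship is negative.
|r| = 0.483, which falls in the moderate range.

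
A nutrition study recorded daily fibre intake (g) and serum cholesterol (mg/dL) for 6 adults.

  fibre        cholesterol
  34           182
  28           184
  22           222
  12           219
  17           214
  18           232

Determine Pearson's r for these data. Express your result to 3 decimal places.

n = 6, Σx = 131, Σy = 1253, Σx² = 3181, Σy² = 263845, Σxy = 26666
nΣxy − ΣxΣy = 159996 − 164143 = -4147
nΣx² − (Σx)² = 19086 − 17161 = 1925; nΣy² − (Σy)² = 1583070 − 1570009 = 13061
r = -4147 / √(1925 × 13061) = -4147 / 5014.2223 ≈ -0.827

-0.827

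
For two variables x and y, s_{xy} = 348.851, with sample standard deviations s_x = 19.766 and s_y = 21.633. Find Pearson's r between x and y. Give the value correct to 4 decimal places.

r = Cov(x,y) / (s_x · s_y) = 348.851 / (19.766 × 21.633)
  = 348.851 / 427.5979 ≈ 0.8158

0.8158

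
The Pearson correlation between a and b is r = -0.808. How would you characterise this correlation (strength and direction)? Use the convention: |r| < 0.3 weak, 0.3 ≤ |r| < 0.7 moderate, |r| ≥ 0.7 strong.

strong negative

r = -0.808 < 0 so the relationship is negative.
|r| = 0.808, which falls in the strong range.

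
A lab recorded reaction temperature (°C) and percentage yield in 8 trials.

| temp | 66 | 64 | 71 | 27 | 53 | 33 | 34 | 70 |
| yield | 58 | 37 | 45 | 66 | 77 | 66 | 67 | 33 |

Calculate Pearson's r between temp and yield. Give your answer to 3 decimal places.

-0.707

n = 8, Σx = 418, Σy = 449, Σx² = 24176, Σy² = 26977, Σxy = 22020
nΣxy − ΣxΣy = 176160 − 187682 = -11522
nΣx² − (Σx)² = 193408 − 174724 = 18684; nΣy² − (Σy)² = 215816 − 201601 = 14215
r = -11522 / √(18684 × 14215) = -11522 / 16297.0261 ≈ -0.707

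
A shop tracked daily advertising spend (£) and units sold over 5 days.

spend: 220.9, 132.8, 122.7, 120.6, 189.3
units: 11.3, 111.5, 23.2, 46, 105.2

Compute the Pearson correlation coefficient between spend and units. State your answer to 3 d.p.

n = 5, Σx = 786.3, Σy = 297.2, Σx² = 131866.79, Σy² = 26281.22, Σxy = 45611.97
nΣxy − ΣxΣy = 228059.85 − 233688.36 = -5628.51
nΣx² − (Σx)² = 659333.95 − 618267.69 = 41066.26; nΣy² − (Σy)² = 131406.1 − 88327.84 = 43078.26
r = -5628.51 / √(41066.26 × 43078.26) = -5628.51 / 42060.2309 ≈ -0.134

-0.134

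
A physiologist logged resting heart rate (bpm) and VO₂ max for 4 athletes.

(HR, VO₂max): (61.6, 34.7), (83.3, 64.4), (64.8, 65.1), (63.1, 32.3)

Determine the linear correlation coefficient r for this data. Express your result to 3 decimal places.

0.649

n = 4, Σx = 272.8, Σy = 196.5, Σx² = 18914.1, Σy² = 10632.75, Σxy = 13758.65
nΣxy − ΣxΣy = 55034.6 − 53605.2 = 1429.4
nΣx² − (Σx)² = 75656.4 − 74419.84 = 1236.56; nΣy² − (Σy)² = 42531 − 38612.25 = 3918.75
r = 1429.4 / √(1236.56 × 3918.75) = 1429.4 / 2201.3109 ≈ 0.649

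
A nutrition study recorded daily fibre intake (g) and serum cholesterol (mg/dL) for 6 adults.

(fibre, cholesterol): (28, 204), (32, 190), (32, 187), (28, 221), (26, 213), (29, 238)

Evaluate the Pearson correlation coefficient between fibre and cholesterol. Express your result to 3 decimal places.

n = 6, Σx = 175, Σy = 1253, Σx² = 5133, Σy² = 263539, Σxy = 36404
nΣxy − ΣxΣy = 218424 − 219275 = -851
nΣx² − (Σx)² = 30798 − 30625 = 173; nΣy² − (Σy)² = 1581234 − 1570009 = 11225
r = -851 / √(173 × 11225) = -851 / 1393.5297 ≈ -0.611

-0.611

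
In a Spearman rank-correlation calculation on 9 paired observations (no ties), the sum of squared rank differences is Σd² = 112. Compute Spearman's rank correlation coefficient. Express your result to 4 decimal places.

ρ = 1 − 6Σd² / [n(n²−1)] = 1 − 6×112 / (9×80)
  = 1 − 672/720 = 1 − 0.93333 ≈ 0.0667

0.0667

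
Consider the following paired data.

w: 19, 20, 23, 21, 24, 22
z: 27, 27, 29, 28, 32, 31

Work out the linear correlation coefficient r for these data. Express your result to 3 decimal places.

0.866

n = 6, Σw = 129, Σz = 174, Σw² = 2791, Σz² = 5068, Σwz = 3758
nΣwz − ΣwΣz = 22548 − 22446 = 102
nΣw² − (Σw)² = 16746 − 16641 = 105; nΣz² − (Σz)² = 30408 − 30276 = 132
r = 102 / √(105 × 132) = 102 / 117.7285 ≈ 0.866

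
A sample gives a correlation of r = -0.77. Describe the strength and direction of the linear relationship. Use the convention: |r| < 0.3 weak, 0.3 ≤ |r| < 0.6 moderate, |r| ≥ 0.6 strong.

strong negative

r = -0.77 < 0 so the relationship is negative.
|r| = 0.77, which falls in the strong range.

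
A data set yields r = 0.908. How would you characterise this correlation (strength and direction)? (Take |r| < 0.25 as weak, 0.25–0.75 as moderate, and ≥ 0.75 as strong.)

r = 0.908 > 0 so the relationship is positive.
|r| = 0.908, which falls in the strong range.

strong positive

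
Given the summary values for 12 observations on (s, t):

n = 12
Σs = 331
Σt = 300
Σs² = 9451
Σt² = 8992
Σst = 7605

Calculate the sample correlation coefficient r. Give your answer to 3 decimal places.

-0.968

r = (nΣst − ΣsΣt) / √[(nΣs² − (Σs)²)(nΣt² − (Σt)²)]
Numerator: 12×7605 − 331×300 = -8040
Denominator: √[(113412 − 109561)(107904 − 90000)] = √[3851 × 17904] = 8303.5115
r = -8040 / 8303.5115 ≈ -0.968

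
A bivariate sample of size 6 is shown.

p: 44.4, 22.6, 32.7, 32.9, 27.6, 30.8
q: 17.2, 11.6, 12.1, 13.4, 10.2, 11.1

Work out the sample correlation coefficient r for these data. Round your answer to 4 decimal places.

n = 6, Σp = 191, Σq = 75.6, Σp² = 6344.22, Σq² = 983.62, Σpq = 2485.77
nΣpq − ΣpΣq = 14914.62 − 14439.6 = 475.02
nΣp² − (Σp)² = 38065.32 − 36481 = 1584.32; nΣq² − (Σq)² = 5901.72 − 5715.36 = 186.36
r = 475.02 / √(1584.32 × 186.36) = 475.02 / 543.3727 ≈ 0.8742

0.8742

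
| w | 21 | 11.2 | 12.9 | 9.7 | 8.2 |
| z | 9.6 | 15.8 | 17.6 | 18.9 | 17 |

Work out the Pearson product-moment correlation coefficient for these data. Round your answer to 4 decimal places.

-0.9046

n = 5, Σw = 63, Σz = 78.9, Σw² = 894.18, Σz² = 1297.77, Σwz = 928.33
nΣwz − ΣwΣz = 4641.65 − 4970.7 = -329.05
nΣw² − (Σw)² = 4470.9 − 3969 = 501.9; nΣz² − (Σz)² = 6488.85 − 6225.21 = 263.64
r = -329.05 / √(501.9 × 263.64) = -329.05 / 363.7594 ≈ -0.9046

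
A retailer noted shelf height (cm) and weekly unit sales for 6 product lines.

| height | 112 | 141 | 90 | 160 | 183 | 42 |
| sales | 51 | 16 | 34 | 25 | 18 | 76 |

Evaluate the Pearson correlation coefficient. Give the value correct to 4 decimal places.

n = 6, Σx = 728, Σy = 220, Σx² = 101378, Σy² = 10738, Σxy = 21514
nΣxy − ΣxΣy = 129084 − 160160 = -31076
nΣx² − (Σx)² = 608268 − 529984 = 78284; nΣy² − (Σy)² = 64428 − 48400 = 16028
r = -31076 / √(78284 × 16028) = -31076 / 35422.2522 ≈ -0.8773

-0.8773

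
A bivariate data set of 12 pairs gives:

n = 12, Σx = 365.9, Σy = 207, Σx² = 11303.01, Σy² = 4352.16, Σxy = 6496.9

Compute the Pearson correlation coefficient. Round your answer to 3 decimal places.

0.548

r = (nΣxy − ΣxΣy) / √[(nΣx² − (Σx)²)(nΣy² − (Σy)²)]
Numerator: 12×6496.9 − 365.9×207 = 2221.5
Denominator: √[(135636.12 − 133882.81)(52225.92 − 42849)] = √[1753.31 × 9376.92] = 4054.7068
r = 2221.5 / 4054.7068 ≈ 0.548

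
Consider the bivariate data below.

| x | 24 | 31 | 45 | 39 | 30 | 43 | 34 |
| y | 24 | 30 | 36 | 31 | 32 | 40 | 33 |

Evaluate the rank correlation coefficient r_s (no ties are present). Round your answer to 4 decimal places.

0.7857

Rank x: 1, 3, 7, 5, 2, 6, 4
Rank y: 1, 2, 6, 3, 4, 7, 5
d = rank(x) − rank(y): 0, 1, 1, 2, -2, -1, -1; Σd² = 12
ρ = 1 − 6Σd² / [n(n²−1)] = 1 − 6×12 / (7×48) = 1 − 72/336 ≈ 0.7857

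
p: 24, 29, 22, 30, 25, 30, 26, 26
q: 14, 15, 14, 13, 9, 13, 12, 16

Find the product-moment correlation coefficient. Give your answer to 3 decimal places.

n = 8, Σp = 212, Σq = 106, Σp² = 5678, Σq² = 1436, Σpq = 2812
nΣpq − ΣpΣq = 22496 − 22472 = 24
nΣp² − (Σp)² = 45424 − 44944 = 480; nΣq² − (Σq)² = 11488 − 11236 = 252
r = 24 / √(480 × 252) = 24 / 347.7930 ≈ 0.069

0.069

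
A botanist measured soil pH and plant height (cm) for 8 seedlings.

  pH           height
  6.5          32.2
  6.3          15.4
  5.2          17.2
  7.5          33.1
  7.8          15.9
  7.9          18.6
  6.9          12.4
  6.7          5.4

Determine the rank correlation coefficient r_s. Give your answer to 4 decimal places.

0.1905

Rank pH: 3, 2, 1, 6, 7, 8, 5, 4
Rank height: 7, 3, 5, 8, 4, 6, 2, 1
d = rank(pH) − rank(height): -4, -1, -4, -2, 3, 2, 3, 3; Σd² = 68
ρ = 1 − 6Σd² / [n(n²−1)] = 1 − 6×68 / (8×63) = 1 − 408/504 ≈ 0.1905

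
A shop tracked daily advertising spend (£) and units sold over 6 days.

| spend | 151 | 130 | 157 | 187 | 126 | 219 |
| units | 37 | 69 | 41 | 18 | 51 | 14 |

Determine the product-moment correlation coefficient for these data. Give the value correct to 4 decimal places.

-0.9097

n = 6, Σx = 970, Σy = 230, Σx² = 163156, Σy² = 10932, Σxy = 33852
nΣxy − ΣxΣy = 203112 − 223100 = -19988
nΣx² − (Σx)² = 978936 − 940900 = 38036; nΣy² − (Σy)² = 65592 − 52900 = 12692
r = -19988 / √(38036 × 12692) = -19988 / 21971.6388 ≈ -0.9097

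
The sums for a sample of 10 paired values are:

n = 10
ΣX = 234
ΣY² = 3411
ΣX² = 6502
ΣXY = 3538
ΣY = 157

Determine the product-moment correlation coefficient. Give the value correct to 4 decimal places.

r = (nΣXY − ΣXΣY) / √[(nΣX² − (ΣX)²)(nΣY² − (ΣY)²)]
Numerator: 10×3538 − 234×157 = -1358
Denominator: √[(65020 − 54756)(34110 − 24649)] = √[10264 × 9461] = 9854.3241
r = -1358 / 9854.3241 ≈ -0.1378

-0.1378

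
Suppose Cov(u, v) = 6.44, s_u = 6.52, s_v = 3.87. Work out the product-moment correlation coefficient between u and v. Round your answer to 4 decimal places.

0.2552

r = Cov(u,v) / (s_u · s_v) = 6.44 / (6.52 × 3.87)
  = 6.44 / 25.2324 ≈ 0.2552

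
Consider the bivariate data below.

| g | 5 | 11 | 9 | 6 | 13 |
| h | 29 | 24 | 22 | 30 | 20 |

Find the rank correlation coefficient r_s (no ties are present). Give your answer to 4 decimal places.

Rank g: 1, 4, 3, 2, 5
Rank h: 4, 3, 2, 5, 1
d = rank(g) − rank(h): -3, 1, 1, -3, 4; Σd² = 36
ρ = 1 − 6Σd² / [n(n²−1)] = 1 − 6×36 / (5×24) = 1 − 216/120 ≈ -0.8000

-0.8000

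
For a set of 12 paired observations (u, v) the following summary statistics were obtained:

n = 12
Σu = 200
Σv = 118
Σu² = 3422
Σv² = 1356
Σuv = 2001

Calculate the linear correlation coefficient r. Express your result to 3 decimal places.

r = (nΣuv − ΣuΣv) / √[(nΣu² − (Σu)²)(nΣv² − (Σv)²)]
Numerator: 12×2001 − 200×118 = 412
Denominator: √[(41064 − 40000)(16272 − 13924)] = √[1064 × 2348] = 1580.5923
r = 412 / 1580.5923 ≈ 0.261

0.261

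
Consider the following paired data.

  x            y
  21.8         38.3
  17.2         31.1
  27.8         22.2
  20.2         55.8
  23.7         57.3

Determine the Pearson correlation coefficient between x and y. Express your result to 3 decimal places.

-0.246

n = 5, Σx = 110.7, Σy = 204.7, Σx² = 2513.65, Σy² = 9323.87, Σxy = 4472.19
nΣxy − ΣxΣy = 22360.95 − 22660.29 = -299.34
nΣx² − (Σx)² = 12568.25 − 12254.49 = 313.76; nΣy² − (Σy)² = 46619.35 − 41902.09 = 4717.26
r = -299.34 / √(313.76 × 4717.26) = -299.34 / 1216.5885 ≈ -0.246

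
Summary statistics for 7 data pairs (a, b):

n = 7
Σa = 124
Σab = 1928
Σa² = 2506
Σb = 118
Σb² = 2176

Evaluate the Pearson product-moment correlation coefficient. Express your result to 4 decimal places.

-0.6749

r = (nΣab − ΣaΣb) / √[(nΣa² − (Σa)²)(nΣb² − (Σb)²)]
Numerator: 7×1928 − 124×118 = -1136
Denominator: √[(17542 − 15376)(15232 − 13924)] = √[2166 × 1308] = 1683.1898
r = -1136 / 1683.1898 ≈ -0.6749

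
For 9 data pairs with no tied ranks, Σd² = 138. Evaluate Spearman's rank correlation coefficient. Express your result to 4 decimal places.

-0.1500

ρ = 1 − 6Σd² / [n(n²−1)] = 1 − 6×138 / (9×80)
  = 1 − 828/720 = 1 − 1.15000 ≈ -0.1500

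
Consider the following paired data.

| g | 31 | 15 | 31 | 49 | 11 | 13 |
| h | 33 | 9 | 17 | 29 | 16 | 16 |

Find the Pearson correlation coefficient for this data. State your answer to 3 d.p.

n = 6, Σg = 150, Σh = 120, Σg² = 4838, Σh² = 2812, Σgh = 3490
nΣgh − ΣgΣh = 20940 − 18000 = 2940
nΣg² − (Σg)² = 29028 − 22500 = 6528; nΣh² − (Σh)² = 16872 − 14400 = 2472
r = 2940 / √(6528 × 2472) = 2940 / 4017.1154 ≈ 0.732

0.732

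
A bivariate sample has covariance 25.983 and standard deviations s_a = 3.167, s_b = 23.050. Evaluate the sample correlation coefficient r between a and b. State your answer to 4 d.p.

r = Cov(a,b) / (s_a · s_b) = 25.983 / (3.167 × 23.050)
  = 25.983 / 72.9993 ≈ 0.3559

0.3559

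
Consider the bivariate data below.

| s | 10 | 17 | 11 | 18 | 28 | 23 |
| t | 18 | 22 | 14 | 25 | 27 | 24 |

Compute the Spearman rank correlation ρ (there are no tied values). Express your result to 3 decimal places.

0.886

Rank s: 1, 3, 2, 4, 6, 5
Rank t: 2, 3, 1, 5, 6, 4
d = rank(s) − rank(t): -1, 0, 1, -1, 0, 1; Σd² = 4
ρ = 1 − 6Σd² / [n(n²−1)] = 1 − 6×4 / (6×35) = 1 − 24/210 ≈ 0.886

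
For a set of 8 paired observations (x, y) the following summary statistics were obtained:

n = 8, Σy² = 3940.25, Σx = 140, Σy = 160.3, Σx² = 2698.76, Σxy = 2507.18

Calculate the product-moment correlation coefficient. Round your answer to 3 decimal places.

r = (nΣxy − ΣxΣy) / √[(nΣx² − (Σx)²)(nΣy² − (Σy)²)]
Numerator: 8×2507.18 − 140×160.3 = -2384.56
Denominator: √[(21590.08 − 19600)(31522 − 25696.09)] = √[1990.08 × 5825.91] = 3405.0003
r = -2384.56 / 3405.0003 ≈ -0.700

-0.700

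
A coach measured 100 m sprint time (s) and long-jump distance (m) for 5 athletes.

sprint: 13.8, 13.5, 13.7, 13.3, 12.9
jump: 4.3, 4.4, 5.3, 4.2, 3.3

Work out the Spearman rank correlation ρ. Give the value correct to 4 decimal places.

0.7000

Rank sprint: 5, 3, 4, 2, 1
Rank jump: 3, 4, 5, 2, 1
d = rank(sprint) − rank(jump): 2, -1, -1, 0, 0; Σd² = 6
ρ = 1 − 6Σd² / [n(n²−1)] = 1 − 6×6 / (5×24) = 1 − 36/120 ≈ 0.7000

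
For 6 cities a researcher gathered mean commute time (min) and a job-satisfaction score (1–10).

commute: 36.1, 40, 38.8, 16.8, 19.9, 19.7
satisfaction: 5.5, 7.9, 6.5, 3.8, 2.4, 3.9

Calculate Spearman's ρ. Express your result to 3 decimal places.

Rank commute: 4, 6, 5, 1, 3, 2
Rank satisfaction: 4, 6, 5, 2, 1, 3
d = rank(commute) − rank(satisfaction): 0, 0, 0, -1, 2, -1; Σd² = 6
ρ = 1 − 6Σd² / [n(n²−1)] = 1 − 6×6 / (6×35) = 1 − 36/210 ≈ 0.829

0.829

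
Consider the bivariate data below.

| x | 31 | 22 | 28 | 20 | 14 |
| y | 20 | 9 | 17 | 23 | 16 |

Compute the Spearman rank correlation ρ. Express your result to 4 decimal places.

0.2000

Rank x: 5, 3, 4, 2, 1
Rank y: 4, 1, 3, 5, 2
d = rank(x) − rank(y): 1, 2, 1, -3, -1; Σd² = 16
ρ = 1 − 6Σd² / [n(n²−1)] = 1 − 6×16 / (5×24) = 1 − 96/120 ≈ 0.2000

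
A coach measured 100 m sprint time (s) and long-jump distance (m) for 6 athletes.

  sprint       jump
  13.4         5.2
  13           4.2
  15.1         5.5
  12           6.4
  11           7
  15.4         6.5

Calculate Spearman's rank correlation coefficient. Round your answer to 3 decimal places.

-0.200

Rank sprint: 4, 3, 5, 2, 1, 6
Rank jump: 2, 1, 3, 4, 6, 5
d = rank(sprint) − rank(jump): 2, 2, 2, -2, -5, 1; Σd² = 42
ρ = 1 − 6Σd² / [n(n²−1)] = 1 − 6×42 / (6×35) = 1 − 252/210 ≈ -0.200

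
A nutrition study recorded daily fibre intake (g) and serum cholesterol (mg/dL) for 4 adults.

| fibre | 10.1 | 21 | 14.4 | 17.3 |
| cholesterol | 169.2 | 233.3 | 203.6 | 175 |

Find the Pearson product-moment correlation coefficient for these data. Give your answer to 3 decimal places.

0.747

n = 4, Σx = 62.8, Σy = 781.1, Σx² = 1049.66, Σy² = 155135.49, Σxy = 12567.56
nΣxy − ΣxΣy = 50270.24 − 49053.08 = 1217.16
nΣx² − (Σx)² = 4198.64 − 3943.84 = 254.8; nΣy² − (Σy)² = 620541.96 − 610117.21 = 10424.75
r = 1217.16 / √(254.8 × 10424.75) = 1217.16 / 1629.7933 ≈ 0.747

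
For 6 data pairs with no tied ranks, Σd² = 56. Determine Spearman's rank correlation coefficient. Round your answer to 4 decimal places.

-0.6000

ρ = 1 − 6Σd² / [n(n²−1)] = 1 − 6×56 / (6×35)
  = 1 − 336/210 = 1 − 1.60000 ≈ -0.6000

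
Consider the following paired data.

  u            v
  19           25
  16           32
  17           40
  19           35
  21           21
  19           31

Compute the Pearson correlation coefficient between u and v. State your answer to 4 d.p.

-0.6984

n = 6, Σu = 111, Σv = 184, Σu² = 2069, Σv² = 5876, Σuv = 3362
nΣuv − ΣuΣv = 20172 − 20424 = -252
nΣu² − (Σu)² = 12414 − 12321 = 93; nΣv² − (Σv)² = 35256 − 33856 = 1400
r = -252 / √(93 × 1400) = -252 / 360.8324 ≈ -0.6984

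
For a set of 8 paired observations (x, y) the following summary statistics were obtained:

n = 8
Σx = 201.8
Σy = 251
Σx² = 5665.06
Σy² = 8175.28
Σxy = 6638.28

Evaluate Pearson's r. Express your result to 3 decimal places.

r = (nΣxy − ΣxΣy) / √[(nΣx² − (Σx)²)(nΣy² − (Σy)²)]
Numerator: 8×6638.28 − 201.8×251 = 2454.44
Denominator: √[(45320.48 − 40723.24)(65402.24 − 63001)] = √[4597.24 × 2401.24] = 3322.5106
r = 2454.44 / 3322.5106 ≈ 0.739

0.739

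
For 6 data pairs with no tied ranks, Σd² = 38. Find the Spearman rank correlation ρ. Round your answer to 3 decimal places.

ρ = 1 − 6Σd² / [n(n²−1)] = 1 − 6×38 / (6×35)
  = 1 − 228/210 = 1 − 1.0857 ≈ -0.086

-0.086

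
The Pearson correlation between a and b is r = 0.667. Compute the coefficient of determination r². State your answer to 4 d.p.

r² = (0.667)² = 0.4449

0.4449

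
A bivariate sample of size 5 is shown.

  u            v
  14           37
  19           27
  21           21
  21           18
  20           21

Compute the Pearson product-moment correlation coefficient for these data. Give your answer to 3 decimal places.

-0.975

n = 5, Σu = 95, Σv = 124, Σu² = 1839, Σv² = 3304, Σuv = 2270
nΣuv − ΣuΣv = 11350 − 11780 = -430
nΣu² − (Σu)² = 9195 − 9025 = 170; nΣv² − (Σv)² = 16520 − 15376 = 1144
r = -430 / √(170 × 1144) = -430 / 440.9989 ≈ -0.975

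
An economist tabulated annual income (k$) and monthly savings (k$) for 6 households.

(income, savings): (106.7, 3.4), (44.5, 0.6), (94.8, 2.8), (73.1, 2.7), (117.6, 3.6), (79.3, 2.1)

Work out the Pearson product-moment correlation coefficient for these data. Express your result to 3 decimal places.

0.947

n = 6, Σx = 516, Σy = 15.2, Σx² = 47814.04, Σy² = 44.42, Σxy = 1442.18
nΣxy − ΣxΣy = 8653.08 − 7843.2 = 809.88
nΣx² − (Σx)² = 286884.24 − 266256 = 20628.24; nΣy² − (Σy)² = 266.52 − 231.04 = 35.48
r = 809.88 / √(20628.24 × 35.48) = 809.88 / 855.5057 ≈ 0.947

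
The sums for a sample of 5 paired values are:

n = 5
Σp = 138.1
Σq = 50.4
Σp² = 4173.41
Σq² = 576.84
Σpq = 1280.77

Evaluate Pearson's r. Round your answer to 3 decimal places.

-0.708

r = (nΣpq − ΣpΣq) / √[(nΣp² − (Σp)²)(nΣq² − (Σq)²)]
Numerator: 5×1280.77 − 138.1×50.4 = -556.39
Denominator: √[(20867.05 − 19071.61)(2884.2 − 2540.16)] = √[1795.44 × 344.04] = 785.9410
r = -556.39 / 785.9410 ≈ -0.708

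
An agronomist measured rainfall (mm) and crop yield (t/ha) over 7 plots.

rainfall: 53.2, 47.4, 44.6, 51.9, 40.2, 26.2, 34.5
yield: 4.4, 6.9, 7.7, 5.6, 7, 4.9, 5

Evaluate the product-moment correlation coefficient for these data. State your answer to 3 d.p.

n = 7, Σx = 298, Σy = 41.5, Σx² = 13252.5, Σy² = 255.63, Σxy = 1777.48
nΣxy − ΣxΣy = 12442.36 − 12367 = 75.36
nΣx² − (Σx)² = 92767.5 − 88804 = 3963.5; nΣy² − (Σy)² = 1789.41 − 1722.25 = 67.16
r = 75.36 / √(3963.5 × 67.16) = 75.36 / 515.9347 ≈ 0.146

0.146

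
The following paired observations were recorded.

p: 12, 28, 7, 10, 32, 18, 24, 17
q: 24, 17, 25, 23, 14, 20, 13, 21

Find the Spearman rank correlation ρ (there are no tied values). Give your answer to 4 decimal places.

Rank p: 3, 7, 1, 2, 8, 5, 6, 4
Rank q: 7, 3, 8, 6, 2, 4, 1, 5
d = rank(p) − rank(q): -4, 4, -7, -4, 6, 1, 5, -1; Σd² = 160
ρ = 1 − 6Σd² / [n(n²−1)] = 1 − 6×160 / (8×63) = 1 − 960/504 ≈ -0.9048

-0.9048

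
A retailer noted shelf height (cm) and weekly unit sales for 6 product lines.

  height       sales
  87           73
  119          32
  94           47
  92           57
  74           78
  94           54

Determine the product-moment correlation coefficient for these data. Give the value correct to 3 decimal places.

-0.933

n = 6, Σx = 560, Σy = 341, Σx² = 53342, Σy² = 20811, Σxy = 30669
nΣxy − ΣxΣy = 184014 − 190960 = -6946
nΣx² − (Σx)² = 320052 − 313600 = 6452; nΣy² − (Σy)² = 124866 − 116281 = 8585
r = -6946 / √(6452 × 8585) = -6946 / 7442.4741 ≈ -0.933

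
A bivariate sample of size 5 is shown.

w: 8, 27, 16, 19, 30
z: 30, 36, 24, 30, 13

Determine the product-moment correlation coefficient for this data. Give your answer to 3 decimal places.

n = 5, Σw = 100, Σz = 133, Σw² = 2310, Σz² = 3841, Σwz = 2556
nΣwz − ΣwΣz = 12780 − 13300 = -520
nΣw² − (Σw)² = 11550 − 10000 = 1550; nΣz² − (Σz)² = 19205 − 17689 = 1516
r = -520 / √(1550 × 1516) = -520 / 1532.9057 ≈ -0.339

-0.339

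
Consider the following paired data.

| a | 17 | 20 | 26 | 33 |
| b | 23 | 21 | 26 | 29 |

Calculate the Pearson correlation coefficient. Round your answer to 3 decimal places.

n = 4, Σa = 96, Σb = 99, Σa² = 2454, Σb² = 2487, Σab = 2444
nΣab − ΣaΣb = 9776 − 9504 = 272
nΣa² − (Σa)² = 9816 − 9216 = 600; nΣb² − (Σb)² = 9948 − 9801 = 147
r = 272 / √(600 × 147) = 272 / 296.9848 ≈ 0.916

0.916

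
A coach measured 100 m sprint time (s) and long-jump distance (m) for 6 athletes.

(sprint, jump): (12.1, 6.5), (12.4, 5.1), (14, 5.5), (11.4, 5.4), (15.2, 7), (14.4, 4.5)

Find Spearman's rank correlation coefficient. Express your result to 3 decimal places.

Rank sprint: 2, 3, 4, 1, 6, 5
Rank jump: 5, 2, 4, 3, 6, 1
d = rank(sprint) − rank(jump): -3, 1, 0, -2, 0, 4; Σd² = 30
ρ = 1 − 6Σd² / [n(n²−1)] = 1 − 6×30 / (6×35) = 1 − 180/210 ≈ 0.143

0.143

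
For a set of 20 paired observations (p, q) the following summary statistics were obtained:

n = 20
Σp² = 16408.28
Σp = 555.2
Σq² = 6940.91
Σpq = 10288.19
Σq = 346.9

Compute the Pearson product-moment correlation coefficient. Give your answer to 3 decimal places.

0.686

r = (nΣpq − ΣpΣq) / √[(nΣp² − (Σp)²)(nΣq² − (Σq)²)]
Numerator: 20×10288.19 − 555.2×346.9 = 13164.92
Denominator: √[(328165.6 − 308247.04)(138818.2 − 120339.61)] = √[19918.56 × 18478.59] = 19185.0698
r = 13164.92 / 19185.0698 ≈ 0.686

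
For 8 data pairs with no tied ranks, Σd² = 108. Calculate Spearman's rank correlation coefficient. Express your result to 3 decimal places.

ρ = 1 − 6Σd² / [n(n²−1)] = 1 − 6×108 / (8×63)
  = 1 − 648/504 = 1 − 1.2857 ≈ -0.286

-0.286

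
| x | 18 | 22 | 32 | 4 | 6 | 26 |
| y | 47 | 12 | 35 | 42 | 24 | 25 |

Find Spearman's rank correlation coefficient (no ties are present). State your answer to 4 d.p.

-0.2000

Rank x: 3, 4, 6, 1, 2, 5
Rank y: 6, 1, 4, 5, 2, 3
d = rank(x) − rank(y): -3, 3, 2, -4, 0, 2; Σd² = 42
ρ = 1 − 6Σd² / [n(n²−1)] = 1 − 6×42 / (6×35) = 1 − 252/210 ≈ -0.2000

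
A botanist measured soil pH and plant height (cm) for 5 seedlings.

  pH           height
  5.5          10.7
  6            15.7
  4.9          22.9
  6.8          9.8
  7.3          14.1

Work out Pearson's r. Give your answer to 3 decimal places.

n = 5, Σx = 30.5, Σy = 73.2, Σx² = 189.79, Σy² = 1180.24, Σxy = 434.83
nΣxy − ΣxΣy = 2174.15 − 2232.6 = -58.45
nΣx² − (Σx)² = 948.95 − 930.25 = 18.7; nΣy² − (Σy)² = 5901.2 − 5358.24 = 542.96
r = -58.45 / √(18.7 × 542.96) = -58.45 / 100.7638 ≈ -0.580

-0.580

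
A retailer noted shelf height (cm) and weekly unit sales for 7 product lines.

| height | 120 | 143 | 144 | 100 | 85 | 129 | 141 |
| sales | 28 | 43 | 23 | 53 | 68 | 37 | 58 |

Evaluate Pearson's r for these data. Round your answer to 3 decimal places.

n = 7, Σx = 862, Σy = 310, Σx² = 109332, Σy² = 15328, Σxy = 36852
nΣxy − ΣxΣy = 257964 − 267220 = -9256
nΣx² − (Σx)² = 765324 − 743044 = 22280; nΣy² − (Σy)² = 107296 − 96100 = 11196
r = -9256 / √(22280 × 11196) = -9256 / 15793.8874 ≈ -0.586

-0.586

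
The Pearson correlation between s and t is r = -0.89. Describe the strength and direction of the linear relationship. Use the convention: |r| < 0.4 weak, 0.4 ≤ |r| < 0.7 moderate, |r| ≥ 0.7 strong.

strong negative

r = -0.89 < 0 so the relationship is negative.
|r| = 0.89, which falls in the strong range.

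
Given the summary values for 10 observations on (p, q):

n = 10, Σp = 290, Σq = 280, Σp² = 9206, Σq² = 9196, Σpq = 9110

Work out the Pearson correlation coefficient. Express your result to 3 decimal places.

r = (nΣpq − ΣpΣq) / √[(nΣp² − (Σp)²)(nΣq² − (Σq)²)]
Numerator: 10×9110 − 290×280 = 9900
Denominator: √[(92060 − 84100)(91960 − 78400)] = √[7960 × 13560] = 10389.3022
r = 9900 / 10389.3022 ≈ 0.953

0.953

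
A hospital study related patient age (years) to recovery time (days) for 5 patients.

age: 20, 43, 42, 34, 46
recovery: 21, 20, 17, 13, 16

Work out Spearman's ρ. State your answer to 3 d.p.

Rank age: 1, 4, 3, 2, 5
Rank recovery: 5, 4, 3, 1, 2
d = rank(age) − rank(recovery): -4, 0, 0, 1, 3; Σd² = 26
ρ = 1 − 6Σd² / [n(n²−1)] = 1 − 6×26 / (5×24) = 1 − 156/120 ≈ -0.300

-0.300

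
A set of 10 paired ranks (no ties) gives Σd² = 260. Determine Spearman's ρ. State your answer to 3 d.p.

-0.576

ρ = 1 − 6Σd² / [n(n²−1)] = 1 − 6×260 / (10×99)
  = 1 − 1560/990 = 1 − 1.5758 ≈ -0.576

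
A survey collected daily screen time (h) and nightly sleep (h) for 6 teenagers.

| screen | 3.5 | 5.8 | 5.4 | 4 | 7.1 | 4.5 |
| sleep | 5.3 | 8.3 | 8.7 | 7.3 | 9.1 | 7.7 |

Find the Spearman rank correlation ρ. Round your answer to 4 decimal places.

0.9429

Rank screen: 1, 5, 4, 2, 6, 3
Rank sleep: 1, 4, 5, 2, 6, 3
d = rank(screen) − rank(sleep): 0, 1, -1, 0, 0, 0; Σd² = 2
ρ = 1 − 6Σd² / [n(n²−1)] = 1 − 6×2 / (6×35) = 1 − 12/210 ≈ 0.9429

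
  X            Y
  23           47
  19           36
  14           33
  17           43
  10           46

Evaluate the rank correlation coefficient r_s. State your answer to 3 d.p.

0.300

Rank X: 5, 4, 2, 3, 1
Rank Y: 5, 2, 1, 3, 4
d = rank(X) − rank(Y): 0, 2, 1, 0, -3; Σd² = 14
ρ = 1 − 6Σd² / [n(n²−1)] = 1 − 6×14 / (5×24) = 1 − 84/120 ≈ 0.300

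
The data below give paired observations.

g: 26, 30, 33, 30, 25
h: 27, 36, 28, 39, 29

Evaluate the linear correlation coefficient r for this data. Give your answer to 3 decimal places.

n = 5, Σg = 144, Σh = 159, Σg² = 4190, Σh² = 5171, Σgh = 4601
nΣgh − ΣgΣh = 23005 − 22896 = 109
nΣg² − (Σg)² = 20950 − 20736 = 214; nΣh² − (Σh)² = 25855 − 25281 = 574
r = 109 / √(214 × 574) = 109 / 350.4797 ≈ 0.311

0.311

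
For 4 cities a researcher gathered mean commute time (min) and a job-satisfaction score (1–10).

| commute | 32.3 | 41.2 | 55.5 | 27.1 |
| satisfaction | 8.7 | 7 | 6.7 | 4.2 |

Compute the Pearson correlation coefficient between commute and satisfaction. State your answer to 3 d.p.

n = 4, Σx = 156.1, Σy = 26.6, Σx² = 6555.39, Σy² = 187.22, Σxy = 1055.08
nΣxy − ΣxΣy = 4220.32 − 4152.26 = 68.06
nΣx² − (Σx)² = 26221.56 − 24367.21 = 1854.35; nΣy² − (Σy)² = 748.88 − 707.56 = 41.32
r = 68.06 / √(1854.35 × 41.32) = 68.06 / 276.8063 ≈ 0.246

0.246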